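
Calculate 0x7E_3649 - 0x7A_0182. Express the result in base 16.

Subtract column by column in base 16:
  9-2 → 7
  4-8 → C (borrow)
  6-1-1 → 4
  3-0 → 3
  E-A → 4
  7-7 → 0

0x434C7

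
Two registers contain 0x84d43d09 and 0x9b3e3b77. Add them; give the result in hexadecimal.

Add column by column in base 16, right to left:
  9+7 = 0 carry 1
  0+7+1 = 8
  d+b = 8 carry 1
  3+3+1 = 7
  4+e = 2 carry 1
  d+3+1 = 1 carry 1
  4+b+1 = 0 carry 1
  8+9+1 = 2 carry 1
  final carry 1

0x120127880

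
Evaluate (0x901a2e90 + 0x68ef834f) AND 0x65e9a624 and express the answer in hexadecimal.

Add column by column in base 16, right to left:
  0+f = f
  9+4 = d
  e+3 = 1 carry 1
  2+8+1 = b
  a+f = 9 carry 1
  1+e+1 = 0 carry 1
  0+8+1 = 9
  9+6 = f
Sum = 0xf909b1df; now AND with 0x65e9a624:
  f&6=6, 9&5=1, 0&e=0, 9&9=9, b&a=a, 1&6=0, d&2=0, f&4=4

0x6109a004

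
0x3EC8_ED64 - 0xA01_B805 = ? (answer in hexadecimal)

Subtract column by column in base 16:
  4-5 → F (borrow)
  6-0-1 → 5
  D-8 → 5
  E-B → 3
  8-1 → 7
  C-0 → C
  E-A → 4
  3-0 → 3

0x34C7355F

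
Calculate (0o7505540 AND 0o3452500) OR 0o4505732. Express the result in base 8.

0o7505732

0o7505540 AND 0o3452500 = 0o3400500.
Then OR with 0o4505732.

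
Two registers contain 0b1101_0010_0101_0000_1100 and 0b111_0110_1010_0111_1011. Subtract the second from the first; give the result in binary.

0b1011011101010010001

Subtract column by column in base 2:
  0-1 → 1 (borrow)
  0-1-1 → 0 (borrow)
  1-0-1 → 0
  1-1 → 0
  0-1 → 1 (borrow)
  0-1-1 → 0 (borrow)
  0-1-1 → 0 (borrow)
  0-0-1 → 1 (borrow)
  1-0-1 → 0
  0-1 → 1 (borrow)
  1-0-1 → 0
  0-1 → 1 (borrow)
  0-0-1 → 1 (borrow)
  1-1-1 → 1 (borrow)
  0-1-1 → 0 (borrow)
  0-0-1 → 1 (borrow)
  1-1-1 → 1 (borrow)
  0-1-1 → 0 (borrow)
  1-1-1 → 1 (borrow)
  1-0-1 → 0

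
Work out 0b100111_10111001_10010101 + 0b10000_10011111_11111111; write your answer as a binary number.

0b1110000101100110010100

Add column by column in base 2, right to left:
  1+1 = 0 carry 1
  0+1+1 = 0 carry 1
  1+1+1 = 1 carry 1
  0+1+1 = 0 carry 1
  1+1+1 = 1 carry 1
  0+1+1 = 0 carry 1
  0+1+1 = 0 carry 1
  1+1+1 = 1 carry 1
  1+1+1 = 1 carry 1
  0+1+1 = 0 carry 1
  0+1+1 = 0 carry 1
  1+1+1 = 1 carry 1
  1+1+1 = 1 carry 1
  1+0+1 = 0 carry 1
  0+0+1 = 1
  1+1 = 0 carry 1
  1+0+1 = 0 carry 1
  1+0+1 = 0 carry 1
  1+0+1 = 0 carry 1
  0+0+1 = 1
  0+1 = 1
  1+0 = 1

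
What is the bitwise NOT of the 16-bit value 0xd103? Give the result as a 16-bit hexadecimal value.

Each hex digit d becomes f−d:
  d→2, 1→e, 0→f, 3→c

0x2efc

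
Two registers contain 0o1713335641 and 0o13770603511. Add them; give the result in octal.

0o15704141352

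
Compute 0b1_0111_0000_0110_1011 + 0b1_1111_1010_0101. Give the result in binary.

Add column by column in base 2, right to left:
  1+1 = 0 carry 1
  1+0+1 = 0 carry 1
  0+1+1 = 0 carry 1
  1+0+1 = 0 carry 1
  0+0+1 = 1
  1+1 = 0 carry 1
  1+0+1 = 0 carry 1
  0+1+1 = 0 carry 1
  0+1+1 = 0 carry 1
  0+1+1 = 0 carry 1
  0+1+1 = 0 carry 1
  0+1+1 = 0 carry 1
  1+1+1 = 1 carry 1
  1+0+1 = 0 carry 1
  1+0+1 = 0 carry 1
  0+0+1 = 1
  1+0 = 1

0b11001000000010000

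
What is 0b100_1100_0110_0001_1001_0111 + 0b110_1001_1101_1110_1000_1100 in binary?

Add column by column in base 2, right to left:
  1+0 = 1
  1+0 = 1
  1+1 = 0 carry 1
  0+1+1 = 0 carry 1
  1+0+1 = 0 carry 1
  0+0+1 = 1
  0+0 = 0
  1+1 = 0 carry 1
  1+0+1 = 0 carry 1
  0+1+1 = 0 carry 1
  0+1+1 = 0 carry 1
  0+1+1 = 0 carry 1
  0+1+1 = 0 carry 1
  1+0+1 = 0 carry 1
  1+1+1 = 1 carry 1
  0+1+1 = 0 carry 1
  0+1+1 = 0 carry 1
  0+0+1 = 1
  1+0 = 1
  1+1 = 0 carry 1
  0+0+1 = 1
  0+1 = 1
  1+1 = 0 carry 1
  final carry 1

0b101101100100000000100011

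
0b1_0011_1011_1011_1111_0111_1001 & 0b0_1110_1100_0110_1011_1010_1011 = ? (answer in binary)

AND bit by bit (1 only where both bits are 1):
  1001110111011111101111001
& 0111011000110101110101011
= 0001010000010101100101001

0b0001010000010101100101001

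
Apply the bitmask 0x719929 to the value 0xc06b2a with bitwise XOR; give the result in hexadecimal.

XOR each hex digit independently (no carries):
  c^7=b, 0^1=1, 6^9=f, b^9=2, 2^2=0, a^9=3

0xb1f203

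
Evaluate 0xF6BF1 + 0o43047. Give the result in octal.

0o3731030

0xF6BF1 = 0o3665761 in octal.
Add column by column in base 8, right to left:
  1+7 = 0 carry 1
  6+4+1 = 3 carry 1
  7+0+1 = 0 carry 1
  5+3+1 = 1 carry 1
  6+4+1 = 3 carry 1
  6+0+1 = 7
  3+0 = 3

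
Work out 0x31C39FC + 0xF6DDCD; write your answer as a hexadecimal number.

0x41317C9

Add column by column in base 16, right to left:
  C+D = 9 carry 1
  F+C+1 = C carry 1
  9+D+1 = 7 carry 1
  3+D+1 = 1 carry 1
  C+6+1 = 3 carry 1
  1+F+1 = 1 carry 1
  3+0+1 = 4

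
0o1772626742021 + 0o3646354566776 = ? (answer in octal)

Add column by column in base 8, right to left:
  1+6 = 7
  2+7 = 1 carry 1
  0+7+1 = 0 carry 1
  2+6+1 = 1 carry 1
  4+6+1 = 3 carry 1
  7+5+1 = 5 carry 1
  6+4+1 = 3 carry 1
  2+5+1 = 0 carry 1
  6+3+1 = 2 carry 1
  2+6+1 = 1 carry 1
  7+4+1 = 4 carry 1
  7+6+1 = 6 carry 1
  1+3+1 = 5

0o5641203531017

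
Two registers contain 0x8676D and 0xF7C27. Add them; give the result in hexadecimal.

0x17E394

Add column by column in base 16, right to left:
  D+7 = 4 carry 1
  6+2+1 = 9
  7+C = 3 carry 1
  6+7+1 = E
  8+F = 7 carry 1
  final carry 1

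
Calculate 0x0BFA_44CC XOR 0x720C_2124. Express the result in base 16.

XOR each hex digit independently (no carries):
  0^7=7, B^2=9, F^0=F, A^C=6, 4^2=6, 4^1=5, C^2=E, C^4=8

0x79F665E8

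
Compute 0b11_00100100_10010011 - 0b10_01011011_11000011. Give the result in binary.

Subtract column by column in base 2:
  1-1 → 0
  1-1 → 0
  0-0 → 0
  0-0 → 0
  1-0 → 1
  0-0 → 0
  0-1 → 1 (borrow)
  1-1-1 → 1 (borrow)
  0-1-1 → 0 (borrow)
  0-1-1 → 0 (borrow)
  1-0-1 → 0
  0-1 → 1 (borrow)
  0-1-1 → 0 (borrow)
  1-0-1 → 0
  0-1 → 1 (borrow)
  0-0-1 → 1 (borrow)
  1-0-1 → 0
  1-1 → 0

0b1100100011010000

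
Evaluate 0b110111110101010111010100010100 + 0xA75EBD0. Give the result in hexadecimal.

0b110111110101010111010100010100 = 0x37D57514 in hexadecimal.
Add column by column in base 16, right to left:
  4+0 = 4
  1+D = E
  5+B = 0 carry 1
  7+E+1 = 6 carry 1
  5+5+1 = B
  D+7 = 4 carry 1
  7+A+1 = 2 carry 1
  3+0+1 = 4

0x424B60E4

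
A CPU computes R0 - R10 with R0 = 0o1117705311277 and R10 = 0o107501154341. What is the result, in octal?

Subtract column by column in base 8:
  7-1 → 6
  7-4 → 3
  2-3 → 7 (borrow)
  1-4-1 → 4 (borrow)
  1-5-1 → 3 (borrow)
  3-1-1 → 1
  5-1 → 4
  0-0 → 0
  7-5 → 2
  7-7 → 0
  1-0 → 1
  1-1 → 0
  1-0 → 1

0o1010204134736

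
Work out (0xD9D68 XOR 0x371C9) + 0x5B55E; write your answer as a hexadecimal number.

0x14A1FF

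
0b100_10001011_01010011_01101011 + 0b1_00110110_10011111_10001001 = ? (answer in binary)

Add column by column in base 2, right to left:
  1+1 = 0 carry 1
  1+0+1 = 0 carry 1
  0+0+1 = 1
  1+1 = 0 carry 1
  0+0+1 = 1
  1+0 = 1
  1+0 = 1
  0+1 = 1
  1+1 = 0 carry 1
  1+1+1 = 1 carry 1
  0+1+1 = 0 carry 1
  0+1+1 = 0 carry 1
  1+1+1 = 1 carry 1
  0+0+1 = 1
  1+0 = 1
  0+1 = 1
  1+0 = 1
  1+1 = 0 carry 1
  0+1+1 = 0 carry 1
  1+0+1 = 0 carry 1
  0+1+1 = 0 carry 1
  0+1+1 = 0 carry 1
  0+0+1 = 1
  1+0 = 1
  0+1 = 1
  0+0 = 0
  1+0 = 1

0b101110000011111001011110100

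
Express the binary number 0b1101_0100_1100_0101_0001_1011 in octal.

0o65142433

Group the bits in threes: 110 101 001 100 010 100 011 011 → 65142433.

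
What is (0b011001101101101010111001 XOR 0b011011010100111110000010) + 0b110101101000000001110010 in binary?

0b111000100001010110101101

First 0b011001101101101010111001 XOR 0b011011010100111110000010 = 0b000010111001010100111011.
Add column by column in base 2, right to left:
  1+0 = 1
  1+1 = 0 carry 1
  0+0+1 = 1
  1+0 = 1
  1+1 = 0 carry 1
  1+1+1 = 1 carry 1
  0+1+1 = 0 carry 1
  0+0+1 = 1
  1+0 = 1
  0+0 = 0
  1+0 = 1
  0+0 = 0
  1+0 = 1
  0+0 = 0
  0+0 = 0
  1+1 = 0 carry 1
  1+0+1 = 0 carry 1
  1+1+1 = 1 carry 1
  0+1+1 = 0 carry 1
  1+0+1 = 0 carry 1
  0+1+1 = 0 carry 1
  0+0+1 = 1
  0+1 = 1
  0+1 = 1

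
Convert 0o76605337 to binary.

Each octal digit is 3 bits: 7=111 6=110 6=110 0=000 5=101 3=011 3=011 7=111.

0b111110110000101011011111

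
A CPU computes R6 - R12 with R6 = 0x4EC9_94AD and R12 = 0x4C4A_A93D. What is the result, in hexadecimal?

0x27EEB70

Subtract column by column in base 16:
  D-D → 0
  A-3 → 7
  4-9 → B (borrow)
  9-A-1 → E (borrow)
  9-A-1 → E (borrow)
  C-4-1 → 7
  E-C → 2
  4-4 → 0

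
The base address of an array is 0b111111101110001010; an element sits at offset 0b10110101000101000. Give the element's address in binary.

Add column by column in base 2, right to left:
  0+0 = 0
  1+0 = 1
  0+0 = 0
  1+1 = 0 carry 1
  0+0+1 = 1
  0+1 = 1
  0+0 = 0
  1+0 = 1
  1+0 = 1
  1+1 = 0 carry 1
  0+0+1 = 1
  1+1 = 0 carry 1
  1+0+1 = 0 carry 1
  1+1+1 = 1 carry 1
  1+1+1 = 1 carry 1
  1+0+1 = 0 carry 1
  1+1+1 = 1 carry 1
  1+0+1 = 0 carry 1
  final carry 1

0b1010110010110110010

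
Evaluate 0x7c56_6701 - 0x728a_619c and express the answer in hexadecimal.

Subtract column by column in base 16:
  1-c → 5 (borrow)
  0-9-1 → 6 (borrow)
  7-1-1 → 5
  6-6 → 0
  6-a → c (borrow)
  5-8-1 → c (borrow)
  c-2-1 → 9
  7-7 → 0

0x9cc0565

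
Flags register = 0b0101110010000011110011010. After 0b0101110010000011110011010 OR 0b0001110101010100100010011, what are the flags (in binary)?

OR bit by bit (1 where either bit is 1):
  0101110010000011110011010
| 0001110101010100100010011
= 0101110111010111110011011

0b0101110111010111110011011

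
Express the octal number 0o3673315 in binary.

0b11110111011011001101

Each octal digit is 3 bits: 3=011 6=110 7=111 3=011 3=011 1=001 5=101.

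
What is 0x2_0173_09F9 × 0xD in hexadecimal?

0x1A12D781A5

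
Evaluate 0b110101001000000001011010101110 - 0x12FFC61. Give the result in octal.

0b110101001000000001011010101110 = 0o6510013256 in octal.
0x12FFC61 = 0o113776141 in octal.
Subtract column by column in base 8:
  6-1 → 5
  5-4 → 1
  2-1 → 1
  3-6 → 5 (borrow)
  1-7-1 → 1 (borrow)
  0-7-1 → 0 (borrow)
  0-3-1 → 4 (borrow)
  1-1-1 → 7 (borrow)
  5-1-1 → 3
  6-0 → 6

0o6374015115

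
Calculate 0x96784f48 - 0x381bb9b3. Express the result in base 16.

0x5e5c9595

Subtract column by column in base 16:
  8-3 → 5
  4-b → 9 (borrow)
  f-9-1 → 5
  4-b → 9 (borrow)
  8-b-1 → c (borrow)
  7-1-1 → 5
  6-8 → e (borrow)
  9-3-1 → 5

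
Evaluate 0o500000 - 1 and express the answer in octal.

The trailing 5 digits are 0, so subtracting 1 borrows through: they become 7 and the next digit up decrements.

0o477777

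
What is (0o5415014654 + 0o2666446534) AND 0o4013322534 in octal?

0o3022410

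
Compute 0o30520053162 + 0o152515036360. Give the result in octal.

0o203235111542

Add column by column in base 8, right to left:
  2+0 = 2
  6+6 = 4 carry 1
  1+3+1 = 5
  3+6 = 1 carry 1
  5+3+1 = 1 carry 1
  0+0+1 = 1
  0+5 = 5
  2+1 = 3
  5+5 = 2 carry 1
  0+2+1 = 3
  3+5 = 0 carry 1
  0+1+1 = 2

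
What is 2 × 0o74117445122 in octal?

0o170237112244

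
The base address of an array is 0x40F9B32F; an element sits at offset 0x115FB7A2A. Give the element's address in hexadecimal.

0x156F52D59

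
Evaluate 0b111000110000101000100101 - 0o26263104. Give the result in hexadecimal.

0x89a3e1

0b111000110000101000100101 = 0xe30a25 in hexadecimal.
0o26263104 = 0x596644 in hexadecimal.
Subtract column by column in base 16:
  5-4 → 1
  2-4 → e (borrow)
  a-6-1 → 3
  0-6 → a (borrow)
  3-9-1 → 9 (borrow)
  e-5-1 → 8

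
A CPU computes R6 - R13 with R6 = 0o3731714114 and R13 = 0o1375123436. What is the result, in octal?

Subtract column by column in base 8:
  4-6 → 6 (borrow)
  1-3-1 → 5 (borrow)
  1-4-1 → 4 (borrow)
  4-3-1 → 0
  1-2 → 7 (borrow)
  7-1-1 → 5
  1-5 → 4 (borrow)
  3-7-1 → 3 (borrow)
  7-3-1 → 3
  3-1 → 2

0o2334570456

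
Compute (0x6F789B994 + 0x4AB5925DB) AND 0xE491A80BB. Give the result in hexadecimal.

0xA0002802B

Add column by column in base 16, right to left:
  4+B = F
  9+D = 6 carry 1
  9+5+1 = F
  B+2 = D
  9+9 = 2 carry 1
  8+5+1 = E
  7+B = 2 carry 1
  F+A+1 = A carry 1
  6+4+1 = B
Sum = 0xBA2E2DF6F; now AND with 0xE491A80BB:
  B&E=A, A&4=0, 2&9=0, E&1=0, 2&A=2, D&8=8, F&0=0, 6&B=2, F&B=B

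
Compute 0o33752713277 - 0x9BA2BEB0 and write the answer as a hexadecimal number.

0x4408D80F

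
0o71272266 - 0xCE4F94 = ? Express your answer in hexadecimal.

0x172522

0o71272266 = 0xE574B6 in hexadecimal.
Subtract column by column in base 16:
  6-4 → 2
  B-9 → 2
  4-F → 5 (borrow)
  7-4-1 → 2
  5-E → 7 (borrow)
  E-C-1 → 1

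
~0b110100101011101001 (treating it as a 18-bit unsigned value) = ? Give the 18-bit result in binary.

Invert each bit: 110100101011101001 → 001011010100010110.

0b001011010100010110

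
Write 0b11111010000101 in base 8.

0o37205

Group the bits in threes: 011 111 010 000 101 → 37205.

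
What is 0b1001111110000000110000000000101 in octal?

Group the bits in threes: 001 001 111 110 000 000 110 000 000 000 101 → 11760060005.

0o11760060005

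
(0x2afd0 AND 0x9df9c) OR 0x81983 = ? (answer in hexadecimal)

0x89f93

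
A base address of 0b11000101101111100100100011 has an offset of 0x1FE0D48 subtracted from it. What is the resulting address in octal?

0o106165733

0b11000101101111100100100011 = 0o305574443 in octal.
0x1FE0D48 = 0o177406510 in octal.
Subtract column by column in base 8:
  3-0 → 3
  4-1 → 3
  4-5 → 7 (borrow)
  4-6-1 → 5 (borrow)
  7-0-1 → 6
  5-4 → 1
  5-7 → 6 (borrow)
  0-7-1 → 0 (borrow)
  3-1-1 → 1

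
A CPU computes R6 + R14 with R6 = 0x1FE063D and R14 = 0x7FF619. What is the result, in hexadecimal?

Add column by column in base 16, right to left:
  D+9 = 6 carry 1
  3+1+1 = 5
  6+6 = C
  0+F = F
  E+F = D carry 1
  F+7+1 = 7 carry 1
  1+0+1 = 2

0x27DFC56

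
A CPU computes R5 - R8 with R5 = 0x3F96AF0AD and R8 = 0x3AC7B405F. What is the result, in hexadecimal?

0x4CEFB04E

Subtract column by column in base 16:
  D-F → E (borrow)
  A-5-1 → 4
  0-0 → 0
  F-4 → B
  A-B → F (borrow)
  6-7-1 → E (borrow)
  9-C-1 → C (borrow)
  F-A-1 → 4
  3-3 → 0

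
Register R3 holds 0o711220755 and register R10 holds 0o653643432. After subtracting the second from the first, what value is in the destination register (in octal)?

0o35355323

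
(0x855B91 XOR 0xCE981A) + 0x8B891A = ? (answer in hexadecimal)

First 0x855B91 XOR 0xCE981A = 0x4BC38B.
Add column by column in base 16, right to left:
  B+A = 5 carry 1
  8+1+1 = A
  3+9 = C
  C+8 = 4 carry 1
  B+B+1 = 7 carry 1
  4+8+1 = D

0xD74CA5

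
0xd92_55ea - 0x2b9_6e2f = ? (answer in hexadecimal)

0xad8e7bb

Subtract column by column in base 16:
  a-f → b (borrow)
  e-2-1 → b
  5-e → 7 (borrow)
  5-6-1 → e (borrow)
  2-9-1 → 8 (borrow)
  9-b-1 → d (borrow)
  d-2-1 → a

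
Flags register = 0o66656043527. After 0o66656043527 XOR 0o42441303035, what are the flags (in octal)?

0o24217340512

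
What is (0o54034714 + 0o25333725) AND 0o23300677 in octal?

Add column by column in base 8, right to left:
  4+5 = 1 carry 1
  1+2+1 = 4
  7+7 = 6 carry 1
  4+3+1 = 0 carry 1
  3+3+1 = 7
  0+3 = 3
  4+5 = 1 carry 1
  5+2+1 = 0 carry 1
  final carry 1
Sum = 0o101370641; now AND with 0o23300677:
  1&0=0, 0&2=0, 1&3=1, 3&3=3, 7&0=0, 0&0=0, 6&6=6, 4&7=4, 1&7=1

0o1300641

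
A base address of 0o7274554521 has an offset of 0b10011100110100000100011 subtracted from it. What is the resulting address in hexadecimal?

0o7274554521 = 0x3af2d951 in hexadecimal.
0b10011100110100000100011 = 0x4e6823 in hexadecimal.
Subtract column by column in base 16:
  1-3 → e (borrow)
  5-2-1 → 2
  9-8 → 1
  d-6 → 7
  2-e → 4 (borrow)
  f-4-1 → a
  a-0 → a
  3-0 → 3

0x3aa4712e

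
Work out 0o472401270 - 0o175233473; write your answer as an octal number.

0o275145575

Subtract column by column in base 8:
  0-3 → 5 (borrow)
  7-7-1 → 7 (borrow)
  2-4-1 → 5 (borrow)
  1-3-1 → 5 (borrow)
  0-3-1 → 4 (borrow)
  4-2-1 → 1
  2-5 → 5 (borrow)
  7-7-1 → 7 (borrow)
  4-1-1 → 2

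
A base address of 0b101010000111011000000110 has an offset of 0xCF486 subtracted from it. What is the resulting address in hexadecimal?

0b101010000111011000000110 = 0xA87606 in hexadecimal.
Subtract column by column in base 16:
  6-6 → 0
  0-8 → 8 (borrow)
  6-4-1 → 1
  7-F → 8 (borrow)
  8-C-1 → B (borrow)
  A-0-1 → 9

0x9B8180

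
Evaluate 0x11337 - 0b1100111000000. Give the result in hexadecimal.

0b1100111000000 = 0x19C0 in hexadecimal.
Subtract column by column in base 16:
  7-0 → 7
  3-C → 7 (borrow)
  3-9-1 → 9 (borrow)
  1-1-1 → F (borrow)
  1-0-1 → 0

0xF977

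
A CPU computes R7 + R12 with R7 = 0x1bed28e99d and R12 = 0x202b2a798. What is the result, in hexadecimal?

0x1defdb9135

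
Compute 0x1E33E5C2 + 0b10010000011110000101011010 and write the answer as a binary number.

0x1E33E5C2 = 0b11110001100111110010111000010 in binary.
Add column by column in base 2, right to left:
  0+0 = 0
  1+1 = 0 carry 1
  0+0+1 = 1
  0+1 = 1
  0+1 = 1
  0+0 = 0
  1+1 = 0 carry 1
  1+0+1 = 0 carry 1
  1+1+1 = 1 carry 1
  0+0+1 = 1
  1+0 = 1
  0+0 = 0
  0+0 = 0
  1+1 = 0 carry 1
  1+1+1 = 1 carry 1
  1+1+1 = 1 carry 1
  1+1+1 = 1 carry 1
  1+0+1 = 0 carry 1
  0+0+1 = 1
  0+0 = 0
  1+0 = 1
  1+0 = 1
  0+1 = 1
  0+0 = 0
  0+0 = 0
  1+1 = 0 carry 1
  1+0+1 = 0 carry 1
  1+0+1 = 0 carry 1
  1+0+1 = 0 carry 1
  final carry 1

0b100000011101011100011100011100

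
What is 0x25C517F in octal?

0o227050577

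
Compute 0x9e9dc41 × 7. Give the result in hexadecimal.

0x456505c7

Multiply each base-16 digit by 7, carrying:
  1×7 = 7 → write 7
  4×7 = 28 → write c carry 1
  c×7+1 = 85 → write 5 carry 5
  d×7+5 = 96 → write 0 carry 6
  9×7+6 = 69 → write 5 carry 4
  e×7+4 = 102 → write 6 carry 6
  9×7+6 = 69 → write 5 carry 4
  remaining carry: 4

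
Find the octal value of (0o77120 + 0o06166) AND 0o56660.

0o4200

Add column by column in base 8, right to left:
  0+6 = 6
  2+6 = 0 carry 1
  1+1+1 = 3
  7+6 = 5 carry 1
  7+0+1 = 0 carry 1
  final carry 1
Sum = 0o105306; now AND with 0o56660:
  1&0=0, 0&5=0, 5&6=4, 3&6=2, 0&6=0, 6&0=0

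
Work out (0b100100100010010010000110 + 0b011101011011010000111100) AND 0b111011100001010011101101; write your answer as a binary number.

Add column by column in base 2, right to left:
  0+0 = 0
  1+0 = 1
  1+1 = 0 carry 1
  0+1+1 = 0 carry 1
  0+1+1 = 0 carry 1
  0+1+1 = 0 carry 1
  0+0+1 = 1
  1+0 = 1
  0+0 = 0
  0+0 = 0
  1+1 = 0 carry 1
  0+0+1 = 1
  0+1 = 1
  1+1 = 0 carry 1
  0+0+1 = 1
  0+1 = 1
  0+1 = 1
  1+0 = 1
  0+1 = 1
  0+0 = 0
  1+1 = 0 carry 1
  0+1+1 = 0 carry 1
  0+1+1 = 0 carry 1
  1+0+1 = 0 carry 1
  final carry 1
Sum = 0b1000001111101100011000010; now AND with 0b111011100001010011101101:
  1000001111101100011000010
& 0111011100001010011101101
= 0000001100001000011000000

0b1100001000011000000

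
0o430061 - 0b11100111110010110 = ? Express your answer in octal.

0b11100111110010110 = 0o347626 in octal.
Subtract column by column in base 8:
  1-6 → 3 (borrow)
  6-2-1 → 3
  0-6 → 2 (borrow)
  0-7-1 → 0 (borrow)
  3-4-1 → 6 (borrow)
  4-3-1 → 0

0o60233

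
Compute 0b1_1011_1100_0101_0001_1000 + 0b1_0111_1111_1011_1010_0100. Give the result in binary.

Add column by column in base 2, right to left:
  0+0 = 0
  0+0 = 0
  0+1 = 1
  1+0 = 1
  1+0 = 1
  0+1 = 1
  0+0 = 0
  0+1 = 1
  1+1 = 0 carry 1
  0+1+1 = 0 carry 1
  1+0+1 = 0 carry 1
  0+1+1 = 0 carry 1
  0+1+1 = 0 carry 1
  0+1+1 = 0 carry 1
  1+1+1 = 1 carry 1
  1+1+1 = 1 carry 1
  1+1+1 = 1 carry 1
  1+1+1 = 1 carry 1
  0+1+1 = 0 carry 1
  1+0+1 = 0 carry 1
  1+1+1 = 1 carry 1
  final carry 1

0b1100111100000010111100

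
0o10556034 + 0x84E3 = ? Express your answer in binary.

0o10556034 = 0b1000101101110000011100 in binary.
0x84E3 = 0b1000010011100011 in binary.
Add column by column in base 2, right to left:
  0+1 = 1
  0+1 = 1
  1+0 = 1
  1+0 = 1
  1+0 = 1
  0+1 = 1
  0+1 = 1
  0+1 = 1
  0+0 = 0
  0+0 = 0
  1+1 = 0 carry 1
  1+0+1 = 0 carry 1
  1+0+1 = 0 carry 1
  0+0+1 = 1
  1+0 = 1
  1+1 = 0 carry 1
  0+0+1 = 1
  1+0 = 1
  0+0 = 0
  0+0 = 0
  0+0 = 0
  1+0 = 1

0b1000110110000011111111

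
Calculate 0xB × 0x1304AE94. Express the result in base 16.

0xD133805C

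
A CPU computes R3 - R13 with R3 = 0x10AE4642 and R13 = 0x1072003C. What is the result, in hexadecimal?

0x3C4606

Subtract column by column in base 16:
  2-C → 6 (borrow)
  4-3-1 → 0
  6-0 → 6
  4-0 → 4
  E-2 → C
  A-7 → 3
  0-0 → 0
  1-1 → 0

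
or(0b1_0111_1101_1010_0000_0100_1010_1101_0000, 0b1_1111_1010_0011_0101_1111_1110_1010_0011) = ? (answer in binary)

0b111111111101101011111111011110011

OR bit by bit (1 where either bit is 1):
  101111101101000000100101011010000
| 111111010001101011111111010100011
= 111111111101101011111111011110011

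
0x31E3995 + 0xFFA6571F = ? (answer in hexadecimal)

0x102C490B4

Add column by column in base 16, right to left:
  5+F = 4 carry 1
  9+1+1 = B
  9+7 = 0 carry 1
  3+5+1 = 9
  E+6 = 4 carry 1
  1+A+1 = C
  3+F = 2 carry 1
  0+F+1 = 0 carry 1
  final carry 1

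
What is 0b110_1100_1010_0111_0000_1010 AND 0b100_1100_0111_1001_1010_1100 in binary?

0b10011000010000100001000

AND bit by bit (1 only where both bits are 1):
  11011001010011100001010
& 10011000111100110101100
= 10011000010000100001000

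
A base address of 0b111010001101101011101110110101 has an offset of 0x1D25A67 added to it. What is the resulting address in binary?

0b111100000010010001011000011100

0x1D25A67 = 0b1110100100101101001100111 in binary.
Add column by column in base 2, right to left:
  1+1 = 0 carry 1
  0+1+1 = 0 carry 1
  1+1+1 = 1 carry 1
  0+0+1 = 1
  1+0 = 1
  1+1 = 0 carry 1
  0+1+1 = 0 carry 1
  1+0+1 = 0 carry 1
  1+0+1 = 0 carry 1
  1+1+1 = 1 carry 1
  0+0+1 = 1
  1+1 = 0 carry 1
  1+1+1 = 1 carry 1
  1+0+1 = 0 carry 1
  0+1+1 = 0 carry 1
  1+0+1 = 0 carry 1
  0+0+1 = 1
  1+1 = 0 carry 1
  1+0+1 = 0 carry 1
  0+0+1 = 1
  1+1 = 0 carry 1
  1+0+1 = 0 carry 1
  0+1+1 = 0 carry 1
  0+1+1 = 0 carry 1
  0+1+1 = 0 carry 1
  1+0+1 = 0 carry 1
  0+0+1 = 1
  1+0 = 1
  1+0 = 1
  1+0 = 1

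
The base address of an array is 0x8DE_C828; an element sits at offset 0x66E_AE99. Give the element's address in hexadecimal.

0xF4D76C1

Add column by column in base 16, right to left:
  8+9 = 1 carry 1
  2+9+1 = C
  8+E = 6 carry 1
  C+A+1 = 7 carry 1
  E+E+1 = D carry 1
  D+6+1 = 4 carry 1
  8+6+1 = F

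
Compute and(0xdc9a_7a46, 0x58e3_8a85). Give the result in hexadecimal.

AND each hex digit independently (no carries):
  d&5=5, c&8=8, 9&e=8, a&3=2, 7&8=0, a&a=a, 4&8=0, 6&5=4

0x58820a04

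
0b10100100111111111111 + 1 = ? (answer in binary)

0b10100101000000000000

The trailing 12 digits are 1 (max in base 2), so adding 1 cascades: they roll to 0 and the next digit up increments.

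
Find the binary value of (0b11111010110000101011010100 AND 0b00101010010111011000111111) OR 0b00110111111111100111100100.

0b11111010110000101011010100 AND 0b00101010010111011000111111 = 0b00101010010000001000010100.
Then OR with 0b00110111111111100111100100.

0b111111111111101111110100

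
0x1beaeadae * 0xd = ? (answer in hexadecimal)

Multiply each base-16 digit by 13, carrying:
  e×13 = 182 → write 6 carry 11
  a×13+11 = 141 → write d carry 8
  d×13+8 = 177 → write 1 carry 11
  a×13+11 = 141 → write d carry 8
  e×13+8 = 190 → write e carry 11
  a×13+11 = 141 → write d carry 8
  e×13+8 = 190 → write e carry 11
  b×13+11 = 154 → write a carry 9
  1×13+9 = 22 → write 6 carry 1
  remaining carry: 1

0x16aeded1d6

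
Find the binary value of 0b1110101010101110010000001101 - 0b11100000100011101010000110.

0b1011001010001010100110000111

Subtract column by column in base 2:
  1-0 → 1
  0-1 → 1 (borrow)
  1-1-1 → 1 (borrow)
  1-0-1 → 0
  0-0 → 0
  0-0 → 0
  0-0 → 0
  0-1 → 1 (borrow)
  0-0-1 → 1 (borrow)
  0-1-1 → 0 (borrow)
  1-0-1 → 0
  0-1 → 1 (borrow)
  0-1-1 → 0 (borrow)
  1-1-1 → 1 (borrow)
  1-0-1 → 0
  1-0 → 1
  0-0 → 0
  1-1 → 0
  0-0 → 0
  1-0 → 1
  0-0 → 0
  1-0 → 1
  0-0 → 0
  1-1 → 0
  0-1 → 1 (borrow)
  1-1-1 → 1 (borrow)
  1-0-1 → 0
  1-0 → 1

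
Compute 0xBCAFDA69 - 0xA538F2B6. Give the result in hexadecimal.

0x1776E7B3

Subtract column by column in base 16:
  9-6 → 3
  6-B → B (borrow)
  A-2-1 → 7
  D-F → E (borrow)
  F-8-1 → 6
  A-3 → 7
  C-5 → 7
  B-A → 1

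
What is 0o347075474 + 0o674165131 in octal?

Add column by column in base 8, right to left:
  4+1 = 5
  7+3 = 2 carry 1
  4+1+1 = 6
  5+5 = 2 carry 1
  7+6+1 = 6 carry 1
  0+1+1 = 2
  7+4 = 3 carry 1
  4+7+1 = 4 carry 1
  3+6+1 = 2 carry 1
  final carry 1

0o1243262625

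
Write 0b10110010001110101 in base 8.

0o262165

Group the bits in threes: 010 110 010 001 110 101 → 262165.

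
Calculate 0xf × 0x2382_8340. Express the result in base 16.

0x214a5b0c0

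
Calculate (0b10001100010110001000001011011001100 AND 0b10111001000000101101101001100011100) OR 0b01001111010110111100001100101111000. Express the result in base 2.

0b11001111010110111100001101101111100

0b10001100010110001000001011011001100 AND 0b10111001000000101101101001100011100 = 0b10001000000000001000001001000001100.
Then OR with 0b01001111010110111100001100101111000.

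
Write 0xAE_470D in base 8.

Expand each hex digit to 4 bits: A=1010 E=1110 4=0100 7=0111 0=0000 D=1101.
Group the bits in threes: 101 011 100 100 011 100 001 101 → 53443415.

0o53443415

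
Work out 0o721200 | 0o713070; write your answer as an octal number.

0o733270

OR each oct digit independently (no carries):
  7|7=7, 2|1=3, 1|3=3, 2|0=2, 0|7=7, 0|0=0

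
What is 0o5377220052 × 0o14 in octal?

0o101767300770

Multiply each base-8 digit by 12, carrying:
  2×12 = 24 → write 0 carry 3
  5×12+3 = 63 → write 7 carry 7
  0×12+7 = 7 → write 7
  0×12 = 0 → write 0
  2×12 = 24 → write 0 carry 3
  2×12+3 = 27 → write 3 carry 3
  7×12+3 = 87 → write 7 carry 10
  7×12+10 = 94 → write 6 carry 11
  3×12+11 = 47 → write 7 carry 5
  5×12+5 = 65 → write 1 carry 8
  remaining carry: 10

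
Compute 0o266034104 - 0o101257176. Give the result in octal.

Subtract column by column in base 8:
  4-6 → 6 (borrow)
  0-7-1 → 0 (borrow)
  1-1-1 → 7 (borrow)
  4-7-1 → 4 (borrow)
  3-5-1 → 5 (borrow)
  0-2-1 → 5 (borrow)
  6-1-1 → 4
  6-0 → 6
  2-1 → 1

0o164554706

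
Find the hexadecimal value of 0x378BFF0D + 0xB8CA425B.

Add column by column in base 16, right to left:
  D+B = 8 carry 1
  0+5+1 = 6
  F+2 = 1 carry 1
  F+4+1 = 4 carry 1
  B+A+1 = 6 carry 1
  8+C+1 = 5 carry 1
  7+8+1 = 0 carry 1
  3+B+1 = F

0xF0564168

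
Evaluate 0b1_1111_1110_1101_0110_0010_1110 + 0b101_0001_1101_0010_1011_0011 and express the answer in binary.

Add column by column in base 2, right to left:
  0+1 = 1
  1+1 = 0 carry 1
  1+0+1 = 0 carry 1
  1+0+1 = 0 carry 1
  0+1+1 = 0 carry 1
  1+1+1 = 1 carry 1
  0+0+1 = 1
  0+1 = 1
  0+0 = 0
  1+1 = 0 carry 1
  1+0+1 = 0 carry 1
  0+0+1 = 1
  1+1 = 0 carry 1
  0+0+1 = 1
  1+1 = 0 carry 1
  1+1+1 = 1 carry 1
  0+1+1 = 0 carry 1
  1+0+1 = 0 carry 1
  1+0+1 = 0 carry 1
  1+0+1 = 0 carry 1
  1+1+1 = 1 carry 1
  1+0+1 = 0 carry 1
  1+1+1 = 1 carry 1
  1+0+1 = 0 carry 1
  1+0+1 = 0 carry 1
  final carry 1

0b10010100001010100011100001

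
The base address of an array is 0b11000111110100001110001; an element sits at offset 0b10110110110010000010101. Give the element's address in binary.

Add column by column in base 2, right to left:
  1+1 = 0 carry 1
  0+0+1 = 1
  0+1 = 1
  0+0 = 0
  1+1 = 0 carry 1
  1+0+1 = 0 carry 1
  1+0+1 = 0 carry 1
  0+0+1 = 1
  0+0 = 0
  0+0 = 0
  0+1 = 1
  1+0 = 1
  0+0 = 0
  1+1 = 0 carry 1
  1+1+1 = 1 carry 1
  1+0+1 = 0 carry 1
  1+1+1 = 1 carry 1
  1+1+1 = 1 carry 1
  0+0+1 = 1
  0+1 = 1
  0+1 = 1
  1+0 = 1
  1+1 = 0 carry 1
  final carry 1

0b101111110100110010000110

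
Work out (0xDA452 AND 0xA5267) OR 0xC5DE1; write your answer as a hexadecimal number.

0xC5DE3

0xDA452 AND 0xA5267 = 0x80042.
Then OR with 0xC5DE1.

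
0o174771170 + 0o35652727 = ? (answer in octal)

0o232644117

Add column by column in base 8, right to left:
  0+7 = 7
  7+2 = 1 carry 1
  1+7+1 = 1 carry 1
  1+2+1 = 4
  7+5 = 4 carry 1
  7+6+1 = 6 carry 1
  4+5+1 = 2 carry 1
  7+3+1 = 3 carry 1
  1+0+1 = 2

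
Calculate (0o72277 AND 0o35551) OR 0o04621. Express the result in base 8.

0o34671

0o72277 AND 0o35551 = 0o30051.
Then OR with 0o04621.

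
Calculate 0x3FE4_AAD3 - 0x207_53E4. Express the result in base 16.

0x3DDD56EF

Subtract column by column in base 16:
  3-4 → F (borrow)
  D-E-1 → E (borrow)
  A-3-1 → 6
  A-5 → 5
  4-7 → D (borrow)
  E-0-1 → D
  F-2 → D
  3-0 → 3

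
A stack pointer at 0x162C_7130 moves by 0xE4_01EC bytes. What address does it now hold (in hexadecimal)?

Add column by column in base 16, right to left:
  0+C = C
  3+E = 1 carry 1
  1+1+1 = 3
  7+0 = 7
  C+4 = 0 carry 1
  2+E+1 = 1 carry 1
  6+0+1 = 7
  1+0 = 1

0x1710731C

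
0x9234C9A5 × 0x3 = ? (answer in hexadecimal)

Multiply each base-16 digit by 3, carrying:
  5×3 = 15 → write F
  A×3 = 30 → write E carry 1
  9×3+1 = 28 → write C carry 1
  C×3+1 = 37 → write 5 carry 2
  4×3+2 = 14 → write E
  3×3 = 9 → write 9
  2×3 = 6 → write 6
  9×3 = 27 → write B carry 1
  remaining carry: 1

0x1B69E5CEF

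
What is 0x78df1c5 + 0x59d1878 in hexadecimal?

Add column by column in base 16, right to left:
  5+8 = d
  c+7 = 3 carry 1
  1+8+1 = a
  f+1 = 0 carry 1
  d+d+1 = b carry 1
  8+9+1 = 2 carry 1
  7+5+1 = d

0xd2b0a3d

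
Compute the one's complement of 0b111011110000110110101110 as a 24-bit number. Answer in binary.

0b000100001111001001010001

Invert each bit: 111011110000110110101110 → 000100001111001001010001.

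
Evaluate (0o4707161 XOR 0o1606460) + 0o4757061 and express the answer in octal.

0o12060562

First 0o4707161 XOR 0o1606460 = 0o5101501.
Add column by column in base 8, right to left:
  1+1 = 2
  0+6 = 6
  5+0 = 5
  1+7 = 0 carry 1
  0+5+1 = 6
  1+7 = 0 carry 1
  5+4+1 = 2 carry 1
  final carry 1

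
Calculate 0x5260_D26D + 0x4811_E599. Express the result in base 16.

0x9A72B806

Add column by column in base 16, right to left:
  D+9 = 6 carry 1
  6+9+1 = 0 carry 1
  2+5+1 = 8
  D+E = B carry 1
  0+1+1 = 2
  6+1 = 7
  2+8 = A
  5+4 = 9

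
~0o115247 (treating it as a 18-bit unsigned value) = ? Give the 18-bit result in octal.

0o662530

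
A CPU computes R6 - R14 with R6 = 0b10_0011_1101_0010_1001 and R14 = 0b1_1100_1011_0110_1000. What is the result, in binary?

Subtract column by column in base 2:
  1-0 → 1
  0-0 → 0
  0-0 → 0
  1-1 → 0
  0-0 → 0
  1-1 → 0
  0-1 → 1 (borrow)
  0-0-1 → 1 (borrow)
  1-1-1 → 1 (borrow)
  0-1-1 → 0 (borrow)
  1-0-1 → 0
  1-1 → 0
  1-0 → 1
  1-0 → 1
  0-1 → 1 (borrow)
  0-1-1 → 0 (borrow)
  0-1-1 → 0 (borrow)
  1-0-1 → 0

0b111000111000001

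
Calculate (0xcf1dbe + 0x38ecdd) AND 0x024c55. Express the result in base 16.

0x811

Add column by column in base 16, right to left:
  e+d = b carry 1
  b+d+1 = 9 carry 1
  d+c+1 = a carry 1
  1+e+1 = 0 carry 1
  f+8+1 = 8 carry 1
  c+3+1 = 0 carry 1
  final carry 1
Sum = 0x1080a9b; now AND with 0x024c55:
  1&0=0, 0&0=0, 8&2=0, 0&4=0, a&c=8, 9&5=1, b&5=1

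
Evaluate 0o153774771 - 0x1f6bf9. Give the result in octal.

0o144107000

0x1f6bf9 = 0o7665771 in octal.
Subtract column by column in base 8:
  1-1 → 0
  7-7 → 0
  7-7 → 0
  4-5 → 7 (borrow)
  7-6-1 → 0
  7-6 → 1
  3-7 → 4 (borrow)
  5-0-1 → 4
  1-0 → 1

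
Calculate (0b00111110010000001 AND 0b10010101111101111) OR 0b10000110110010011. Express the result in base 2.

0b10010110110010011

0b00111110010000001 AND 0b10010101111101111 = 0b00010100010000001.
Then OR with 0b10000110110010011.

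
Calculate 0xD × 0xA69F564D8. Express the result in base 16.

0x8761761EF8

Multiply each base-16 digit by 13, carrying:
  8×13 = 104 → write 8 carry 6
  D×13+6 = 175 → write F carry 10
  4×13+10 = 62 → write E carry 3
  6×13+3 = 81 → write 1 carry 5
  5×13+5 = 70 → write 6 carry 4
  F×13+4 = 199 → write 7 carry 12
  9×13+12 = 129 → write 1 carry 8
  6×13+8 = 86 → write 6 carry 5
  A×13+5 = 135 → write 7 carry 8
  remaining carry: 8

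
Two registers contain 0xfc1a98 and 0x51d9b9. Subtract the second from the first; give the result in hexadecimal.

Subtract column by column in base 16:
  8-9 → f (borrow)
  9-b-1 → d (borrow)
  a-9-1 → 0
  1-d → 4 (borrow)
  c-1-1 → a
  f-5 → a

0xaa40df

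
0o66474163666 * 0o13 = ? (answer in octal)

0o1130626372322

Multiply each base-8 digit by 11, carrying:
  6×11 = 66 → write 2 carry 8
  6×11+8 = 74 → write 2 carry 9
  6×11+9 = 75 → write 3 carry 9
  3×11+9 = 42 → write 2 carry 5
  6×11+5 = 71 → write 7 carry 8
  1×11+8 = 19 → write 3 carry 2
  4×11+2 = 46 → write 6 carry 5
  7×11+5 = 82 → write 2 carry 10
  4×11+10 = 54 → write 6 carry 6
  6×11+6 = 72 → write 0 carry 9
  6×11+9 = 75 → write 3 carry 9
  remaining carry: 11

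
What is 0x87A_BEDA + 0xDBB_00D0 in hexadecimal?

Add column by column in base 16, right to left:
  A+0 = A
  D+D = A carry 1
  E+0+1 = F
  B+0 = B
  A+B = 5 carry 1
  7+B+1 = 3 carry 1
  8+D+1 = 6 carry 1
  final carry 1

0x1635BFAA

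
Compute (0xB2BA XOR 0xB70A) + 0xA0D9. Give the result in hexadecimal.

0xA689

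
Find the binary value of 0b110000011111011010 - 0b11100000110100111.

0b10100011000110011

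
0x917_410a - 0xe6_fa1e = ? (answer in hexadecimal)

0x83046ec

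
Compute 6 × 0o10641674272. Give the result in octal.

Multiply each base-8 digit by 6, carrying:
  2×6 = 12 → write 4 carry 1
  7×6+1 = 43 → write 3 carry 5
  2×6+5 = 17 → write 1 carry 2
  4×6+2 = 26 → write 2 carry 3
  7×6+3 = 45 → write 5 carry 5
  6×6+5 = 41 → write 1 carry 5
  1×6+5 = 11 → write 3 carry 1
  4×6+1 = 25 → write 1 carry 3
  6×6+3 = 39 → write 7 carry 4
  0×6+4 = 4 → write 4
  1×6 = 6 → write 6

0o64713152134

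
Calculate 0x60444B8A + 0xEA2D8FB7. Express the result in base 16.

Add column by column in base 16, right to left:
  A+7 = 1 carry 1
  8+B+1 = 4 carry 1
  B+F+1 = B carry 1
  4+8+1 = D
  4+D = 1 carry 1
  4+2+1 = 7
  0+A = A
  6+E = 4 carry 1
  final carry 1

0x14A71DB41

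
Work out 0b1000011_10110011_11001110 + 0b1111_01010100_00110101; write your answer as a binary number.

0b10100110000100000000011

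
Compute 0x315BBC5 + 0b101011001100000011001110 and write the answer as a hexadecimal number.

0x3C27C93

0b101011001100000011001110 = 0xACC0CE in hexadecimal.
Add column by column in base 16, right to left:
  5+E = 3 carry 1
  C+C+1 = 9 carry 1
  B+0+1 = C
  B+C = 7 carry 1
  5+C+1 = 2 carry 1
  1+A+1 = C
  3+0 = 3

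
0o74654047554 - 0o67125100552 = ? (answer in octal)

0o5526747002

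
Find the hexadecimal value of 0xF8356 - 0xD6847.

Subtract column by column in base 16:
  6-7 → F (borrow)
  5-4-1 → 0
  3-8 → B (borrow)
  8-6-1 → 1
  F-D → 2

0x21B0F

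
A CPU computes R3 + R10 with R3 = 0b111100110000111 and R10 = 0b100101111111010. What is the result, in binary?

Add column by column in base 2, right to left:
  1+0 = 1
  1+1 = 0 carry 1
  1+0+1 = 0 carry 1
  0+1+1 = 0 carry 1
  0+1+1 = 0 carry 1
  0+1+1 = 0 carry 1
  0+1+1 = 0 carry 1
  1+1+1 = 1 carry 1
  1+1+1 = 1 carry 1
  0+1+1 = 0 carry 1
  0+0+1 = 1
  1+1 = 0 carry 1
  1+0+1 = 0 carry 1
  1+0+1 = 0 carry 1
  1+1+1 = 1 carry 1
  final carry 1

0b1100010110000001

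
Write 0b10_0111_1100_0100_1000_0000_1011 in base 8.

0o237044013

Group the bits in threes: 010 011 111 000 100 100 000 001 011 → 237044013.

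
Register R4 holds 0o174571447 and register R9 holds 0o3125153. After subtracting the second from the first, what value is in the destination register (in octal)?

0o171444274

Subtract column by column in base 8:
  7-3 → 4
  4-5 → 7 (borrow)
  4-1-1 → 2
  1-5 → 4 (borrow)
  7-2-1 → 4
  5-1 → 4
  4-3 → 1
  7-0 → 7
  1-0 → 1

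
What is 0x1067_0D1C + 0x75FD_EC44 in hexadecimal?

Add column by column in base 16, right to left:
  C+4 = 0 carry 1
  1+4+1 = 6
  D+C = 9 carry 1
  0+E+1 = F
  7+D = 4 carry 1
  6+F+1 = 6 carry 1
  0+5+1 = 6
  1+7 = 8

0x8664F960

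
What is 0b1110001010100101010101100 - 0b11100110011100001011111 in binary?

Subtract column by column in base 2:
  0-1 → 1 (borrow)
  0-1-1 → 0 (borrow)
  1-1-1 → 1 (borrow)
  1-1-1 → 1 (borrow)
  0-1-1 → 0 (borrow)
  1-0-1 → 0
  0-1 → 1 (borrow)
  1-0-1 → 0
  0-0 → 0
  1-0 → 1
  0-0 → 0
  1-1 → 0
  0-1 → 1 (borrow)
  0-1-1 → 0 (borrow)
  1-0-1 → 0
  0-0 → 0
  1-1 → 0
  0-1 → 1 (borrow)
  1-0-1 → 0
  0-0 → 0
  0-1 → 1 (borrow)
  0-1-1 → 0 (borrow)
  1-1-1 → 1 (borrow)
  1-0-1 → 0
  1-0 → 1

0b1010100100001001001001101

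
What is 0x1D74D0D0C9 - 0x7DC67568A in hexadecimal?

0x1598697A3F

Subtract column by column in base 16:
  9-A → F (borrow)
  C-8-1 → 3
  0-6 → A (borrow)
  D-5-1 → 7
  0-7 → 9 (borrow)
  D-6-1 → 6
  4-C → 8 (borrow)
  7-D-1 → 9 (borrow)
  D-7-1 → 5
  1-0 → 1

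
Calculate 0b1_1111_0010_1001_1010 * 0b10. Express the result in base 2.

Multiply each base-2 digit by 2, carrying:
  0×2 = 0 → write 0
  1×2 = 2 → write 0 carry 1
  0×2+1 = 1 → write 1
  1×2 = 2 → write 0 carry 1
  1×2+1 = 3 → write 1 carry 1
  0×2+1 = 1 → write 1
  0×2 = 0 → write 0
  1×2 = 2 → write 0 carry 1
  0×2+1 = 1 → write 1
  1×2 = 2 → write 0 carry 1
  0×2+1 = 1 → write 1
  0×2 = 0 → write 0
  1×2 = 2 → write 0 carry 1
  1×2+1 = 3 → write 1 carry 1
  1×2+1 = 3 → write 1 carry 1
  1×2+1 = 3 → write 1 carry 1
  1×2+1 = 3 → write 1 carry 1
  remaining carry: 1

0b111110010100110100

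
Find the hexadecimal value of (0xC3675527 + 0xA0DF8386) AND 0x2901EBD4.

Add column by column in base 16, right to left:
  7+6 = D
  2+8 = A
  5+3 = 8
  5+8 = D
  7+F = 6 carry 1
  6+D+1 = 4 carry 1
  3+0+1 = 4
  C+A = 6 carry 1
  final carry 1
Sum = 0x16446D8AD; now AND with 0x2901EBD4:
  1&0=0, 6&2=2, 4&9=0, 4&0=0, 6&1=0, D&E=C, 8&B=8, A&D=8, D&4=4

0x2000C884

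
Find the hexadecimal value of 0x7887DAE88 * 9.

Multiply each base-16 digit by 9, carrying:
  8×9 = 72 → write 8 carry 4
  8×9+4 = 76 → write C carry 4
  E×9+4 = 130 → write 2 carry 8
  A×9+8 = 98 → write 2 carry 6
  D×9+6 = 123 → write B carry 7
  7×9+7 = 70 → write 6 carry 4
  8×9+4 = 76 → write C carry 4
  8×9+4 = 76 → write C carry 4
  7×9+4 = 67 → write 3 carry 4
  remaining carry: 4

0x43CC6B22C8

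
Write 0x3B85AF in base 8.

0o16702657

Expand each hex digit to 4 bits: 3=0011 B=1011 8=1000 5=0101 A=1010 F=1111.
Group the bits in threes: 001 110 111 000 010 110 101 111 → 16702657.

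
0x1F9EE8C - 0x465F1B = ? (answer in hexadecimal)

Subtract column by column in base 16:
  C-B → 1
  8-1 → 7
  E-F → F (borrow)
  E-5-1 → 8
  9-6 → 3
  F-4 → B
  1-0 → 1

0x1B38F71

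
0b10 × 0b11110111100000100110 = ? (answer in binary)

0b111101111000001001100

Multiply each base-2 digit by 2, carrying:
  0×2 = 0 → write 0
  1×2 = 2 → write 0 carry 1
  1×2+1 = 3 → write 1 carry 1
  0×2+1 = 1 → write 1
  0×2 = 0 → write 0
  1×2 = 2 → write 0 carry 1
  0×2+1 = 1 → write 1
  0×2 = 0 → write 0
  0×2 = 0 → write 0
  0×2 = 0 → write 0
  0×2 = 0 → write 0
  1×2 = 2 → write 0 carry 1
  1×2+1 = 3 → write 1 carry 1
  1×2+1 = 3 → write 1 carry 1
  1×2+1 = 3 → write 1 carry 1
  0×2+1 = 1 → write 1
  1×2 = 2 → write 0 carry 1
  1×2+1 = 3 → write 1 carry 1
  1×2+1 = 3 → write 1 carry 1
  1×2+1 = 3 → write 1 carry 1
  remaining carry: 1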